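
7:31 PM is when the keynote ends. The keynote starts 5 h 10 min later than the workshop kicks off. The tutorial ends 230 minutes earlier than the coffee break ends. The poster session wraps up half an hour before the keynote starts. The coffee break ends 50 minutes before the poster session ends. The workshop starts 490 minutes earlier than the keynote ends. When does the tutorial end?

11:21 AM

The workshop starts at 7:31 PM − 490 min = 11:21 AM.
The keynote starts at 11:21 AM + 310 min = 4:31 PM.
The poster session ends at 4:31 PM − 30 min = 4:01 PM.
The coffee break ends at 4:01 PM − 50 min = 3:11 PM.
The tutorial ends at 3:11 PM − 230 min = 11:21 AM.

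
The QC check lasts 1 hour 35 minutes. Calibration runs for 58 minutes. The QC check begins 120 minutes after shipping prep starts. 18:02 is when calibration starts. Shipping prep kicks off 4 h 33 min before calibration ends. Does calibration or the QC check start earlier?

Calibration ends at 18:02 + 58 min = 19:00.
Shipping prep starts at 19:00 − 273 min = 14:27.
The QC check starts at 14:27 + 120 min = 16:27.
Calibration starts at 18:02 and the QC check starts at 16:27, so the QC check is first.

the QC check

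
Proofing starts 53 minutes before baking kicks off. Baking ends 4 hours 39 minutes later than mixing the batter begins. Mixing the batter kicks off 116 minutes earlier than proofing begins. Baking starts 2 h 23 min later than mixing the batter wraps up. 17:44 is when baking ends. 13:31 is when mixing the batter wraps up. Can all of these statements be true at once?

Baking starts at 13:31 + 143 min = 15:54.
Proofing starts at 15:54 − 53 min = 15:01.
Mixing the batter starts at 15:01 − 116 min = 13:05.
Baking ends at 13:05 + 279 min = 17:44.
That matches the stated 17:44, so the schedule is consistent.

Yes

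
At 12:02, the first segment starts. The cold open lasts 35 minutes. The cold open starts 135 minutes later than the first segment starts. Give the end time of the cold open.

14:52

The cold open starts at 12:02 + 135 min = 14:17.
The cold open ends at 14:17 + 35 min = 14:52.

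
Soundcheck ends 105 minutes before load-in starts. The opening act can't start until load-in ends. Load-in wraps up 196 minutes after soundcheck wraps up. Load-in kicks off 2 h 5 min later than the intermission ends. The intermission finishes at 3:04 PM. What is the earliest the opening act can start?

Load-in starts at 3:04 PM + 125 min = 5:09 PM.
Soundcheck ends at 5:09 PM − 105 min = 3:24 PM.
Load-in ends at 3:24 PM + 196 min = 6:40 PM.
The opening act is bounded by load-in, so the earliest it can start is 6:40 PM.

6:40 PM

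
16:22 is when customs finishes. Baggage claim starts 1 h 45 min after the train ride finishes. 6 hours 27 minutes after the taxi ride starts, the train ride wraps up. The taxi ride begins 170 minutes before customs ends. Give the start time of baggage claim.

The taxi ride starts at 16:22 − 170 min = 13:32.
The train ride ends at 13:32 + 387 min = 19:59.
Baggage claim starts at 19:59 + 105 min = 21:44.

21:44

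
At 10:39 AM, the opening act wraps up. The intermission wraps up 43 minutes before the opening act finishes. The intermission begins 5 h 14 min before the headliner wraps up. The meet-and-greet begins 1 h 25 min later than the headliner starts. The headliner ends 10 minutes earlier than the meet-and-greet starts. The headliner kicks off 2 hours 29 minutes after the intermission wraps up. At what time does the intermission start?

8:26 AM

The intermission ends at 10:39 AM − 43 min = 9:56 AM.
The headliner starts at 9:56 AM + 149 min = 12:25 PM.
The meet-and-greet starts at 12:25 PM + 85 min = 1:50 PM.
The headliner ends at 1:50 PM − 10 min = 1:40 PM.
The intermission starts at 1:40 PM − 314 min = 8:26 AM.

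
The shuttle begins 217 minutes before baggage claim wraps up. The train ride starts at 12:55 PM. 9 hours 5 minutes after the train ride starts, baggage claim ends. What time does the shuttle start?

Baggage claim ends at 12:55 PM + 545 min = 10:00 PM.
The shuttle starts at 10:00 PM − 217 min = 6:23 PM.

6:23 PM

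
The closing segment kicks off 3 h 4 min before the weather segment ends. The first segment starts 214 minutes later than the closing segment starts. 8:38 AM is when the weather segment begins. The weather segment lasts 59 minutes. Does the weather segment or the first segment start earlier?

the weather segment

The weather segment ends at 8:38 AM + 59 min = 9:37 AM.
The closing segment starts at 9:37 AM − 184 min = 6:33 AM.
The first segment starts at 6:33 AM + 214 min = 10:07 AM.
The weather segment starts at 8:38 AM and the first segment starts at 10:07 AM, so the weather segment is first.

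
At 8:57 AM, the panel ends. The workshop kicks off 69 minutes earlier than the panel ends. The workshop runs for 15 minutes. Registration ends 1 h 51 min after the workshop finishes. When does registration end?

9:54 AM

The workshop starts at 8:57 AM − 69 min = 7:48 AM.
The workshop ends at 7:48 AM + 15 min = 8:03 AM.
Registration ends at 8:03 AM + 111 min = 9:54 AM.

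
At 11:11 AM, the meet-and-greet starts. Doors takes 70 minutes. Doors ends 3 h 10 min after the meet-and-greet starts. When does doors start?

Doors ends at 11:11 AM + 190 min = 2:21 PM.
Doors starts at 2:21 PM − 70 min = 1:11 PM.

1:11 PM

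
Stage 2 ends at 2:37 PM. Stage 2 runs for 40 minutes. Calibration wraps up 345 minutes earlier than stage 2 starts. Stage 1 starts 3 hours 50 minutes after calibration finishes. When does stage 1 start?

12:02 PM

Stage 2 starts at 2:37 PM − 40 min = 1:57 PM.
Calibration ends at 1:57 PM − 345 min = 8:12 AM.
Stage 1 starts at 8:12 AM + 230 min = 12:02 PM.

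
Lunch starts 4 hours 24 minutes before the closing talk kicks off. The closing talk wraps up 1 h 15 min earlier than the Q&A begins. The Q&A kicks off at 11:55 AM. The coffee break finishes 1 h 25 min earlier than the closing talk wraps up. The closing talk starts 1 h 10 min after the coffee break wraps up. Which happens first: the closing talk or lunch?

The closing talk ends at 11:55 AM − 75 min = 10:40 AM.
The coffee break ends at 10:40 AM − 85 min = 9:15 AM.
The closing talk starts at 9:15 AM + 70 min = 10:25 AM.
Lunch starts at 10:25 AM − 264 min = 6:01 AM.
The closing talk starts at 10:25 AM and lunch starts at 6:01 AM, so lunch is first.

lunch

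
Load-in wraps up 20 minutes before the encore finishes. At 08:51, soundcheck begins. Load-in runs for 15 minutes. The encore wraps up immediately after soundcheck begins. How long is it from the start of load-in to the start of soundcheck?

The encore ends at 08:51.
Load-in ends at 08:51 − 20 min = 08:31.
Load-in starts at 08:31 − 15 min = 08:16.
From 08:16 to 08:51 is 35 minutes.

35 minutes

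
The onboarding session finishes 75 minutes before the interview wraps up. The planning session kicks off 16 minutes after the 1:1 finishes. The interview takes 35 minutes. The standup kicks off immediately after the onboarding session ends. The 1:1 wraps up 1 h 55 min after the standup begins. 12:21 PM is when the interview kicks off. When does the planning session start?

The interview ends at 12:21 PM + 35 min = 12:56 PM.
The onboarding session ends at 12:56 PM − 75 min = 11:41 AM.
So the standup starts at 11:41 AM.
The 1:1 ends at 11:41 AM + 115 min = 1:36 PM.
The planning session starts at 1:36 PM + 16 min = 1:52 PM.

1:52 PM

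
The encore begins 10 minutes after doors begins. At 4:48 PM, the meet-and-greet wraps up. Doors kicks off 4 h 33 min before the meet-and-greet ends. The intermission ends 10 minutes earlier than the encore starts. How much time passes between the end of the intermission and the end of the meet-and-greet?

Doors starts at 4:48 PM − 273 min = 12:15 PM.
The encore starts at 12:15 PM + 10 min = 12:25 PM.
The intermission ends at 12:25 PM − 10 min = 12:15 PM.
From 12:15 PM to 4:48 PM is 273 minutes.

273 minutes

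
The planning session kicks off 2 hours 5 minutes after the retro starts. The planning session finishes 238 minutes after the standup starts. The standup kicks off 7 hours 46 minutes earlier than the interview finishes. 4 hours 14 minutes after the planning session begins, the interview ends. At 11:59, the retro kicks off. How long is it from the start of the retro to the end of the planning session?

The planning session starts at 11:59 + 125 min = 14:04.
The interview ends at 14:04 + 254 min = 18:18.
The standup starts at 18:18 − 466 min = 10:32.
The planning session ends at 10:32 + 238 min = 14:30.
From 11:59 to 14:30 is 151 minutes.

151 minutes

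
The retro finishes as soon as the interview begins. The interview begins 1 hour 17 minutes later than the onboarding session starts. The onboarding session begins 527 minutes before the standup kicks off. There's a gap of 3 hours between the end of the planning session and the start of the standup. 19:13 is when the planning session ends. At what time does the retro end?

14:43

The standup starts at 19:13 + 180 min = 22:13.
The onboarding session starts at 22:13 − 527 min = 13:26.
The interview starts at 13:26 + 77 min = 14:43.
So the retro ends at 14:43.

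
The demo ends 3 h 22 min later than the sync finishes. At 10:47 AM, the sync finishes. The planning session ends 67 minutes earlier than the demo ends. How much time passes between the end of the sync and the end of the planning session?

2 h 15 min

The demo ends at 10:47 AM + 202 min = 2:09 PM.
The planning session ends at 2:09 PM − 67 min = 1:02 PM.
From 10:47 AM to 1:02 PM is 2 h 15 min.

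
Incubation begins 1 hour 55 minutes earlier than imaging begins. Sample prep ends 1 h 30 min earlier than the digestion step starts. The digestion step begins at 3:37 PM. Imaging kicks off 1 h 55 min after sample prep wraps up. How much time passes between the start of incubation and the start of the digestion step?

Sample prep ends at 3:37 PM − 90 min = 2:07 PM.
Imaging starts at 2:07 PM + 115 min = 4:02 PM.
Incubation starts at 4:02 PM − 115 min = 2:07 PM.
From 2:07 PM to 3:37 PM is 1.5 hours.

1.5 hours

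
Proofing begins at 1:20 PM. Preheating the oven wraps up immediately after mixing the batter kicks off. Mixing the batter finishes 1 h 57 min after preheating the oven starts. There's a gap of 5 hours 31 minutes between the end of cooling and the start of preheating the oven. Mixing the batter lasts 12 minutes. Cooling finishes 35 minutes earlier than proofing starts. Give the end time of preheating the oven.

Cooling ends at 1:20 PM − 35 min = 12:45 PM.
Preheating the oven starts at 12:45 PM + 331 min = 6:16 PM.
Mixing the batter ends at 6:16 PM + 117 min = 8:13 PM.
Mixing the batter starts at 8:13 PM − 12 min = 8:01 PM.
So preheating the oven ends at 8:01 PM.

8:01 PM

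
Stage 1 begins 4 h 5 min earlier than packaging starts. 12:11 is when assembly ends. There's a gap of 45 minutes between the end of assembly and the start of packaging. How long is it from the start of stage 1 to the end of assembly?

Packaging starts at 12:11 + 45 min = 12:56.
Stage 1 starts at 12:56 − 245 min = 08:51.
From 08:51 to 12:11 is 3 h 20 min.

3 h 20 min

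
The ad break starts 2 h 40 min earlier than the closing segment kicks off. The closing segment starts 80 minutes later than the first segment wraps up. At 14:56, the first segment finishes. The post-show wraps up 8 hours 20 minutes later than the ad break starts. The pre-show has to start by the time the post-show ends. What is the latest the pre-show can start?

21:56

The closing segment starts at 14:56 + 80 min = 16:16.
The ad break starts at 16:16 − 160 min = 13:36.
The post-show ends at 13:36 + 500 min = 21:56.
The pre-show is bounded by the post-show, so the latest it can start is 21:56.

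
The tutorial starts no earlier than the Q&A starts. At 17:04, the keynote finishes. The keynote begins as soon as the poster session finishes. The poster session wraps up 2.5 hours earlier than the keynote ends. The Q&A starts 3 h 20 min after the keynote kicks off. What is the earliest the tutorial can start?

The poster session ends at 17:04 − 150 min = 14:34.
So the keynote starts at 14:34.
The Q&A starts at 14:34 + 200 min = 17:54.
The tutorial is bounded by the Q&A, so the earliest it can start is 17:54.

17:54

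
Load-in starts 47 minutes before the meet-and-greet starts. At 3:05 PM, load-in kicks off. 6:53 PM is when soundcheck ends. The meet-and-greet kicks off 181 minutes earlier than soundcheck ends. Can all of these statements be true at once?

Yes

The meet-and-greet starts at 6:53 PM − 181 min = 3:52 PM.
Load-in starts at 3:52 PM − 47 min = 3:05 PM.
That matches the stated 3:05 PM, so the schedule is consistent.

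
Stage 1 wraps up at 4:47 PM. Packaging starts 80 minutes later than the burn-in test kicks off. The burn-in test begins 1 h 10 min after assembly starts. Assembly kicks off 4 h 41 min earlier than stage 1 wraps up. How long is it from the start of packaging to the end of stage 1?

Assembly starts at 4:47 PM − 281 min = 12:06 PM.
The burn-in test starts at 12:06 PM + 70 min = 1:16 PM.
Packaging starts at 1:16 PM + 80 min = 2:36 PM.
From 2:36 PM to 4:47 PM is 131 minutes.

131 minutes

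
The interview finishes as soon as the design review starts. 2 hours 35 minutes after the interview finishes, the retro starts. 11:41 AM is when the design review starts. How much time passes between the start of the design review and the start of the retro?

The interview ends at 11:41 AM.
The retro starts at 11:41 AM + 155 min = 2:16 PM.
From 11:41 AM to 2:16 PM is 155 minutes.

155 minutes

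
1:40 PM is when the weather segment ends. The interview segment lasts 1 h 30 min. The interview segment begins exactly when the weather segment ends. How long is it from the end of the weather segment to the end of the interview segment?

The interview segment starts at 1:40 PM.
The interview segment ends at 1:40 PM + 90 min = 3:10 PM.
From 1:40 PM to 3:10 PM is 1.5 hours.

1.5 hours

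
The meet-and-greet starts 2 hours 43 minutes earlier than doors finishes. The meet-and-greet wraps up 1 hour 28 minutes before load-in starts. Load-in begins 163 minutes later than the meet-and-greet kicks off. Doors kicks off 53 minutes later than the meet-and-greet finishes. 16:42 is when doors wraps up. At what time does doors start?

16:07

The meet-and-greet starts at 16:42 − 163 min = 13:59.
Load-in starts at 13:59 + 163 min = 16:42.
The meet-and-greet ends at 16:42 − 88 min = 15:14.
Doors starts at 15:14 + 53 min = 16:07.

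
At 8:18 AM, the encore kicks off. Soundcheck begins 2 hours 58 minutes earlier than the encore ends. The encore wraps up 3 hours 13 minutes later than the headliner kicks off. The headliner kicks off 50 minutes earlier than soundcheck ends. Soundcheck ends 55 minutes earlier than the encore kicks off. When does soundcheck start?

6:48 AM

Soundcheck ends at 8:18 AM − 55 min = 7:23 AM.
The headliner starts at 7:23 AM − 50 min = 6:33 AM.
The encore ends at 6:33 AM + 193 min = 9:46 AM.
Soundcheck starts at 9:46 AM − 178 min = 6:48 AM.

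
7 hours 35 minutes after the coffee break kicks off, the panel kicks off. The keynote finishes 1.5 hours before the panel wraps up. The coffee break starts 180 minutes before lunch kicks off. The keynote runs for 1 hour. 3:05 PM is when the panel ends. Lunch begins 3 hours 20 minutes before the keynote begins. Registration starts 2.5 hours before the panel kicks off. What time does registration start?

The keynote ends at 3:05 PM − 90 min = 1:35 PM.
The keynote starts at 1:35 PM − 60 min = 12:35 PM.
Lunch starts at 12:35 PM − 200 min = 9:15 AM.
The coffee break starts at 9:15 AM − 180 min = 6:15 AM.
The panel starts at 6:15 AM + 455 min = 1:50 PM.
Registration starts at 1:50 PM − 150 min = 11:20 AM.

11:20 AM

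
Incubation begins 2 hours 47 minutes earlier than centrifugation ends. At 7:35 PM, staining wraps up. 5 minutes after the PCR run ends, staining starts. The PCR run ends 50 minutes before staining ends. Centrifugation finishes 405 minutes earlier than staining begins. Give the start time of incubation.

The PCR run ends at 7:35 PM − 50 min = 6:45 PM.
Staining starts at 6:45 PM + 5 min = 6:50 PM.
Centrifugation ends at 6:50 PM − 405 min = 12:05 PM.
Incubation starts at 12:05 PM − 167 min = 9:18 AM.

9:18 AM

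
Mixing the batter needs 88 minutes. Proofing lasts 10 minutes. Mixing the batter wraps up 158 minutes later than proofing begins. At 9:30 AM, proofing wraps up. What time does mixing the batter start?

10:30 AM

Proofing starts at 9:30 AM − 10 min = 9:20 AM.
Mixing the batter ends at 9:20 AM + 158 min = 11:58 AM.
Mixing the batter starts at 11:58 AM − 88 min = 10:30 AM.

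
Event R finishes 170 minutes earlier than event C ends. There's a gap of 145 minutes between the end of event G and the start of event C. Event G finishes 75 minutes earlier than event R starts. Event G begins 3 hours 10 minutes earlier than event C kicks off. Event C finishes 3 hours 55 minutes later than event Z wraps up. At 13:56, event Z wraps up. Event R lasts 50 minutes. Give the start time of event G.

Event C ends at 13:56 + 235 min = 17:51.
Event R ends at 17:51 − 170 min = 15:01.
Event R starts at 15:01 − 50 min = 14:11.
Event G ends at 14:11 − 75 min = 12:56.
Event C starts at 12:56 + 145 min = 15:21.
Event G starts at 15:21 − 190 min = 12:11.

12:11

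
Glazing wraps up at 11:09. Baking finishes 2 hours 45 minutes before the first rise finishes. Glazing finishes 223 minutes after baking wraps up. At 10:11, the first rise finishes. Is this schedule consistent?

Baking ends at 10:11 − 165 min = 07:26.
Glazing ends at 07:26 + 223 min = 11:09.
That matches the stated 11:09, so the schedule is consistent.

Yes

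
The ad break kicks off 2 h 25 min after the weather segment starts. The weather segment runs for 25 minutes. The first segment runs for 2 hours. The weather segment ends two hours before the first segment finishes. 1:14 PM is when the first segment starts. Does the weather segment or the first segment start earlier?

The first segment ends at 1:14 PM + 120 min = 3:14 PM.
The weather segment ends at 3:14 PM − 120 min = 1:14 PM.
The weather segment starts at 1:14 PM − 25 min = 12:49 PM.
The weather segment starts at 12:49 PM and the first segment starts at 1:14 PM, so the weather segment is first.

the weather segment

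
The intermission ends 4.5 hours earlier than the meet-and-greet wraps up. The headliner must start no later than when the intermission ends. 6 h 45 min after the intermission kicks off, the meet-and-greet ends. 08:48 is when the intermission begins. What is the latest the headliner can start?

11:03

The meet-and-greet ends at 08:48 + 405 min = 15:33.
The intermission ends at 15:33 − 270 min = 11:03.
The headliner is bounded by the intermission, so the latest it can start is 11:03.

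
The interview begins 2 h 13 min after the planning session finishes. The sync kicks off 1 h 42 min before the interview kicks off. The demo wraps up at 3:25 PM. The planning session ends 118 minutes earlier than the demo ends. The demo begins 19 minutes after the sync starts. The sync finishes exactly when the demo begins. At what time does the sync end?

2:17 PM

The planning session ends at 3:25 PM − 118 min = 1:27 PM.
The interview starts at 1:27 PM + 133 min = 3:40 PM.
The sync starts at 3:40 PM − 102 min = 1:58 PM.
The demo starts at 1:58 PM + 19 min = 2:17 PM.
So the sync ends at 2:17 PM.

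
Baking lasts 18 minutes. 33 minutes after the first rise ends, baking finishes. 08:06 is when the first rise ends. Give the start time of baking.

Baking ends at 08:06 + 33 min = 08:39.
Baking starts at 08:39 − 18 min = 08:21.

08:21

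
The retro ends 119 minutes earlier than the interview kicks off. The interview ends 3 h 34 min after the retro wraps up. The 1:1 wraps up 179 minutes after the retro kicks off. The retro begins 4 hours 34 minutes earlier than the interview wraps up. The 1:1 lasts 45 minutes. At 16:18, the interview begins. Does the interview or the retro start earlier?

The retro ends at 16:18 − 119 min = 14:19.
The interview ends at 14:19 + 214 min = 17:53.
The retro starts at 17:53 − 274 min = 13:19.
The interview starts at 16:18 and the retro starts at 13:19, so the retro is first.

the retro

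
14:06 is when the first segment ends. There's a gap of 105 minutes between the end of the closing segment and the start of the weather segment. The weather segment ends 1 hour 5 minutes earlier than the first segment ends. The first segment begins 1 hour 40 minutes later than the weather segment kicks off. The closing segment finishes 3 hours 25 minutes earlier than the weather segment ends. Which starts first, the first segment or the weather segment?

the weather segment

The weather segment ends at 14:06 − 65 min = 13:01.
The closing segment ends at 13:01 − 205 min = 09:36.
The weather segment starts at 09:36 + 105 min = 11:21.
The first segment starts at 11:21 + 100 min = 13:01.
The first segment starts at 13:01 and the weather segment starts at 11:21, so the weather segment is first.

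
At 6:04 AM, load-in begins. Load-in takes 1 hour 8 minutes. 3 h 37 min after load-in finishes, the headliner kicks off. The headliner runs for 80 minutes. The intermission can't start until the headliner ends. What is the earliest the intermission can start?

Load-in ends at 6:04 AM + 68 min = 7:12 AM.
The headliner starts at 7:12 AM + 217 min = 10:49 AM.
The headliner ends at 10:49 AM + 80 min = 12:09 PM.
The intermission is bounded by the headliner, so the earliest it can start is 12:09 PM.

12:09 PM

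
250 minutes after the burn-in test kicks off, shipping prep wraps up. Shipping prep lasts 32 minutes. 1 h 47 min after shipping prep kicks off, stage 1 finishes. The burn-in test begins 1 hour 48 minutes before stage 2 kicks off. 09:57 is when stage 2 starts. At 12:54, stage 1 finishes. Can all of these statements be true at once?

The burn-in test starts at 09:57 − 108 min = 08:09.
Shipping prep ends at 08:09 + 250 min = 12:19.
Shipping prep starts at 12:19 − 32 min = 11:47.
Stage 1 ends at 11:47 + 107 min = 13:34.
But stage 1 is also said to end at 12:54 — a 40-minute conflict.

No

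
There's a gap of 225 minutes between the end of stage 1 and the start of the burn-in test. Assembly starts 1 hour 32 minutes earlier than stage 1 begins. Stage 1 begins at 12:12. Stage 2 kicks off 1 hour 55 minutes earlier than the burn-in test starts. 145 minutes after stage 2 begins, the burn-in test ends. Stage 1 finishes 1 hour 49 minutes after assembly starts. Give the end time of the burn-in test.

Assembly starts at 12:12 − 92 min = 10:40.
Stage 1 ends at 10:40 + 109 min = 12:29.
The burn-in test starts at 12:29 + 225 min = 16:14.
Stage 2 starts at 16:14 − 115 min = 14:19.
The burn-in test ends at 14:19 + 145 min = 16:44.

16:44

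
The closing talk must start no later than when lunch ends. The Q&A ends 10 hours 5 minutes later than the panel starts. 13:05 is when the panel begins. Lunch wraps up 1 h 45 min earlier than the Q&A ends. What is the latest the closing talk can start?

21:25

The Q&A ends at 13:05 + 605 min = 23:10.
Lunch ends at 23:10 − 105 min = 21:25.
The closing talk is bounded by lunch, so the latest it can start is 21:25.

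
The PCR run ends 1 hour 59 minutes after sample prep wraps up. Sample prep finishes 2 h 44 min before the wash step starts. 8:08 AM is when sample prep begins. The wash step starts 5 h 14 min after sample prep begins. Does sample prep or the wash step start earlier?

sample prep

The wash step starts at 8:08 AM + 314 min = 1:22 PM.
Sample prep starts at 8:08 AM and the wash step starts at 1:22 PM, so sample prep is first.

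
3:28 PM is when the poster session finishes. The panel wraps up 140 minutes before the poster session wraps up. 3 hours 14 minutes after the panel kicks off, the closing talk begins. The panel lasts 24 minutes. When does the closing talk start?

3:58 PM

The panel ends at 3:28 PM − 140 min = 1:08 PM.
The panel starts at 1:08 PM − 24 min = 12:44 PM.
The closing talk starts at 12:44 PM + 194 min = 3:58 PM.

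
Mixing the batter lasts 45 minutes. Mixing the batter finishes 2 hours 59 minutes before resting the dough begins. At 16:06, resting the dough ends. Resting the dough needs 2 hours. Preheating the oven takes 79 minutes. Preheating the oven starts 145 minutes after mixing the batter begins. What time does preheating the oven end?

14:06

Resting the dough starts at 16:06 − 120 min = 14:06.
Mixing the batter ends at 14:06 − 179 min = 11:07.
Mixing the batter starts at 11:07 − 45 min = 10:22.
Preheating the oven starts at 10:22 + 145 min = 12:47.
Preheating the oven ends at 12:47 + 79 min = 14:06.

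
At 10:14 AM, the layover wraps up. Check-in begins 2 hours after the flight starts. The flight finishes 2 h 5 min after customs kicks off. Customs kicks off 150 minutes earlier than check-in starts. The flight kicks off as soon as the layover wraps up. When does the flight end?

11:49 AM

The flight starts at 10:14 AM.
Check-in starts at 10:14 AM + 120 min = 12:14 PM.
Customs starts at 12:14 PM − 150 min = 9:44 AM.
The flight ends at 9:44 AM + 125 min = 11:49 AM.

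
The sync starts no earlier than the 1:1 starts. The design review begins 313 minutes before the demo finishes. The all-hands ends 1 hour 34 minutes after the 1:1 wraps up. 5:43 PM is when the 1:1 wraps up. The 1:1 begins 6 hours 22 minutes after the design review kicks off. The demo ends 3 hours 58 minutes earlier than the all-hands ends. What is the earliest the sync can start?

The all-hands ends at 5:43 PM + 94 min = 7:17 PM.
The demo ends at 7:17 PM − 238 min = 3:19 PM.
The design review starts at 3:19 PM − 313 min = 10:06 AM.
The 1:1 starts at 10:06 AM + 382 min = 4:28 PM.
The sync is bounded by the 1:1, so the earliest it can start is 4:28 PM.

4:28 PM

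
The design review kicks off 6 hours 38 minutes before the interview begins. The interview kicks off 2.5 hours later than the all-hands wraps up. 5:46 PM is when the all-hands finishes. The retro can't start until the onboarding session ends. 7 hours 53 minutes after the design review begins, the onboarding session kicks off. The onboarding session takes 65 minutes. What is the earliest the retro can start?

10:36 PM

The interview starts at 5:46 PM + 150 min = 8:16 PM.
The design review starts at 8:16 PM − 398 min = 1:38 PM.
The onboarding session starts at 1:38 PM + 473 min = 9:31 PM.
The onboarding session ends at 9:31 PM + 65 min = 10:36 PM.
The retro is bounded by the onboarding session, so the earliest it can start is 10:36 PM.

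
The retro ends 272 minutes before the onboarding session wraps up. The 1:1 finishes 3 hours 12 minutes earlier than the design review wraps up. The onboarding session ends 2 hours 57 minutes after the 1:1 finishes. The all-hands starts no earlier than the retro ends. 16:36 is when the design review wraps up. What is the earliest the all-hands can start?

The 1:1 ends at 16:36 − 192 min = 13:24.
The onboarding session ends at 13:24 + 177 min = 16:21.
The retro ends at 16:21 − 272 min = 11:49.
The all-hands is bounded by the retro, so the earliest it can start is 11:49.

11:49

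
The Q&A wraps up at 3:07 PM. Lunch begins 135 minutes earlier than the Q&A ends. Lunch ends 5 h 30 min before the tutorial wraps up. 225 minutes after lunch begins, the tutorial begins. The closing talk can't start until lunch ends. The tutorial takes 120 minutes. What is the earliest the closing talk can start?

Lunch starts at 3:07 PM − 135 min = 12:52 PM.
The tutorial starts at 12:52 PM + 225 min = 4:37 PM.
The tutorial ends at 4:37 PM + 120 min = 6:37 PM.
Lunch ends at 6:37 PM − 330 min = 1:07 PM.
The closing talk is bounded by lunch, so the earliest it can start is 1:07 PM.

1:07 PM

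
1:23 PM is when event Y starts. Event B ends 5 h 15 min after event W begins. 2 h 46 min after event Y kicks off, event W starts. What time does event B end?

9:24 PM

Event W starts at 1:23 PM + 166 min = 4:09 PM.
Event B ends at 4:09 PM + 315 min = 9:24 PM.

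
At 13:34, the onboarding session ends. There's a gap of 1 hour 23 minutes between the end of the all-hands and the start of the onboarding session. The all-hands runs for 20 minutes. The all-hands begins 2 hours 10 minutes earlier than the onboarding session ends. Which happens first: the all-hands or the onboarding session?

the all-hands

The all-hands starts at 13:34 − 130 min = 11:24.
The all-hands ends at 11:24 + 20 min = 11:44.
The onboarding session starts at 11:44 + 83 min = 13:07.
The all-hands starts at 11:24 and the onboarding session starts at 13:07, so the all-hands is first.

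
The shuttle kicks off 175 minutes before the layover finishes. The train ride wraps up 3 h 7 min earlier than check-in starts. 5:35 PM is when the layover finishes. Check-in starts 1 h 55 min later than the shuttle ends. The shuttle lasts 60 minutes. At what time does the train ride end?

2:28 PM

The shuttle starts at 5:35 PM − 175 min = 2:40 PM.
The shuttle ends at 2:40 PM + 60 min = 3:40 PM.
Check-in starts at 3:40 PM + 115 min = 5:35 PM.
The train ride ends at 5:35 PM − 187 min = 2:28 PM.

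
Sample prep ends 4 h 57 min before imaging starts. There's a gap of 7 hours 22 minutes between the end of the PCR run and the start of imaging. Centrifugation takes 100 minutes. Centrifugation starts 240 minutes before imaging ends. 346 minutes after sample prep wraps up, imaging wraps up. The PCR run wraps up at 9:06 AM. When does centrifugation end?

Imaging starts at 9:06 AM + 442 min = 4:28 PM.
Sample prep ends at 4:28 PM − 297 min = 11:31 AM.
Imaging ends at 11:31 AM + 346 min = 5:17 PM.
Centrifugation starts at 5:17 PM − 240 min = 1:17 PM.
Centrifugation ends at 1:17 PM + 100 min = 2:57 PM.

2:57 PM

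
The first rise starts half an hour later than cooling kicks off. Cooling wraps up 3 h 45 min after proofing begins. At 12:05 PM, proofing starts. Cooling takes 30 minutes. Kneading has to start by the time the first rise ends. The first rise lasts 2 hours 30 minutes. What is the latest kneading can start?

6:20 PM

Cooling ends at 12:05 PM + 225 min = 3:50 PM.
Cooling starts at 3:50 PM − 30 min = 3:20 PM.
The first rise starts at 3:20 PM + 30 min = 3:50 PM.
The first rise ends at 3:50 PM + 150 min = 6:20 PM.
Kneading is bounded by the first rise, so the latest it can start is 6:20 PM.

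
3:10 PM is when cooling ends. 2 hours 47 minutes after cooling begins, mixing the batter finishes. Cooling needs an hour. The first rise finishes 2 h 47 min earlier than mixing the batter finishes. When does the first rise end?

Cooling starts at 3:10 PM − 60 min = 2:10 PM.
Mixing the batter ends at 2:10 PM + 167 min = 4:57 PM.
The first rise ends at 4:57 PM − 167 min = 2:10 PM.

2:10 PM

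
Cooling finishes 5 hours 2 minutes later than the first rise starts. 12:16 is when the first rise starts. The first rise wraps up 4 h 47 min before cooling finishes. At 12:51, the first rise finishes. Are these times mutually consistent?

Cooling ends at 12:16 + 302 min = 17:18.
The first rise ends at 17:18 − 287 min = 12:31.
But the first rise is also said to end at 12:51 — a 20-minute conflict.

No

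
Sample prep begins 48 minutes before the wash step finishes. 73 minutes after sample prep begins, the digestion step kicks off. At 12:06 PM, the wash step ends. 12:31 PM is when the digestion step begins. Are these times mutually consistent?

Yes

Sample prep starts at 12:06 PM − 48 min = 11:18 AM.
The digestion step starts at 11:18 AM + 73 min = 12:31 PM.
That matches the stated 12:31 PM, so the schedule is consistent.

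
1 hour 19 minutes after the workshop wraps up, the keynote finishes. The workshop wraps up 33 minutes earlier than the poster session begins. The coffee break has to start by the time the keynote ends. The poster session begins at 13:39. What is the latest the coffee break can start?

The workshop ends at 13:39 − 33 min = 13:06.
The keynote ends at 13:06 + 79 min = 14:25.
The coffee break is bounded by the keynote, so the latest it can start is 14:25.

14:25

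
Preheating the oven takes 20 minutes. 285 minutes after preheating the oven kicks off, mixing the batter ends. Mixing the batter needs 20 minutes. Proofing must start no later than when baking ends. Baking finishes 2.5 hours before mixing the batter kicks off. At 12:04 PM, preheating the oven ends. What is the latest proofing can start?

Preheating the oven starts at 12:04 PM − 20 min = 11:44 AM.
Mixing the batter ends at 11:44 AM + 285 min = 4:29 PM.
Mixing the batter starts at 4:29 PM − 20 min = 4:09 PM.
Baking ends at 4:09 PM − 150 min = 1:39 PM.
Proofing is bounded by baking, so the latest it can start is 1:39 PM.

1:39 PM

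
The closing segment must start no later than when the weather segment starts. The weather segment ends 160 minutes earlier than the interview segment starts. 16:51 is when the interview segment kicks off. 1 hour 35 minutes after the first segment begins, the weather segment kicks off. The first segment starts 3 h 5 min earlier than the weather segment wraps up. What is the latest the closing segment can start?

12:41

The weather segment ends at 16:51 − 160 min = 14:11.
The first segment starts at 14:11 − 185 min = 11:06.
The weather segment starts at 11:06 + 95 min = 12:41.
The closing segment is bounded by the weather segment, so the latest it can start is 12:41.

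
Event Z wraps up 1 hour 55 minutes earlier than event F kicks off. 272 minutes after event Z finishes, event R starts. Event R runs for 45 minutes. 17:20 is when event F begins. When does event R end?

Event Z ends at 17:20 − 115 min = 15:25.
Event R starts at 15:25 + 272 min = 19:57.
Event R ends at 19:57 + 45 min = 20:42.

20:42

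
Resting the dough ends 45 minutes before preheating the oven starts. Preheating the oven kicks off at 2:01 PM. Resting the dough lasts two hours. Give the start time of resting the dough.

Resting the dough ends at 2:01 PM − 45 min = 1:16 PM.
Resting the dough starts at 1:16 PM − 120 min = 11:16 AM.

11:16 AM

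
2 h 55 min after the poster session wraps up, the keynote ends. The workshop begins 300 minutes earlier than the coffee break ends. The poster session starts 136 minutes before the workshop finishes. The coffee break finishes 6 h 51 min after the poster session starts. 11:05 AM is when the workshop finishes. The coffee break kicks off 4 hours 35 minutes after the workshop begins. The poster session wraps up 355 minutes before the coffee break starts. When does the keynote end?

12:15 PM

The poster session starts at 11:05 AM − 136 min = 8:49 AM.
The coffee break ends at 8:49 AM + 411 min = 3:40 PM.
The workshop starts at 3:40 PM − 300 min = 10:40 AM.
The coffee break starts at 10:40 AM + 275 min = 3:15 PM.
The poster session ends at 3:15 PM − 355 min = 9:20 AM.
The keynote ends at 9:20 AM + 175 min = 12:15 PM.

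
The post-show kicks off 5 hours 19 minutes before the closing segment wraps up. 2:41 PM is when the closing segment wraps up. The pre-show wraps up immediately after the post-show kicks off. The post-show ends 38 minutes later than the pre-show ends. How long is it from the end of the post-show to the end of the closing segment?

281 minutes

The post-show starts at 2:41 PM − 319 min = 9:22 AM.
So the pre-show ends at 9:22 AM.
The post-show ends at 9:22 AM + 38 min = 10:00 AM.
From 10:00 AM to 2:41 PM is 281 minutes.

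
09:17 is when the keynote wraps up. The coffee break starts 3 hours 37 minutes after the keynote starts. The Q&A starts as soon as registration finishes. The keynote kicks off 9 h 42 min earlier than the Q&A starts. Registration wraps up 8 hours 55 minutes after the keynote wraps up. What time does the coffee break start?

12:07

Registration ends at 09:17 + 535 min = 18:12.
So the Q&A starts at 18:12.
The keynote starts at 18:12 − 582 min = 08:30.
The coffee break starts at 08:30 + 217 min = 12:07.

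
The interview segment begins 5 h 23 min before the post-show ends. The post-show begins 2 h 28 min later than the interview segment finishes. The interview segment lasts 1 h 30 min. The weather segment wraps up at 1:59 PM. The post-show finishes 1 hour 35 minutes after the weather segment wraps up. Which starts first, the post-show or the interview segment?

the interview segment

The post-show ends at 1:59 PM + 95 min = 3:34 PM.
The interview segment starts at 3:34 PM − 323 min = 10:11 AM.
The interview segment ends at 10:11 AM + 90 min = 11:41 AM.
The post-show starts at 11:41 AM + 148 min = 2:09 PM.
The post-show starts at 2:09 PM and the interview segment starts at 10:11 AM, so the interview segment is first.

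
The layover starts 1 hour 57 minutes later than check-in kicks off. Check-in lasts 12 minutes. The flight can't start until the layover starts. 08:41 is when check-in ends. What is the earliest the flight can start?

Check-in starts at 08:41 − 12 min = 08:29.
The layover starts at 08:29 + 117 min = 10:26.
The flight is bounded by the layover, so the earliest it can start is 10:26.

10:26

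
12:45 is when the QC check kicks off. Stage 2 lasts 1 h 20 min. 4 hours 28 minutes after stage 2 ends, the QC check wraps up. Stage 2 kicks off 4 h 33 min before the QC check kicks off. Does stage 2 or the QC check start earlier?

stage 2

Stage 2 starts at 12:45 − 273 min = 08:12.
Stage 2 starts at 08:12 and the QC check starts at 12:45, so stage 2 is first.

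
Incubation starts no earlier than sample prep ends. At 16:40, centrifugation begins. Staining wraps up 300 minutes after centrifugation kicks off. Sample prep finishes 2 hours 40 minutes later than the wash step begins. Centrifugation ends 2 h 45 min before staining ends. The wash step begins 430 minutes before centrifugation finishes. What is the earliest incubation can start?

Staining ends at 16:40 + 300 min = 21:40.
Centrifugation ends at 21:40 − 165 min = 18:55.
The wash step starts at 18:55 − 430 min = 11:45.
Sample prep ends at 11:45 + 160 min = 14:25.
Incubation is bounded by sample prep, so the earliest it can start is 14:25.

14:25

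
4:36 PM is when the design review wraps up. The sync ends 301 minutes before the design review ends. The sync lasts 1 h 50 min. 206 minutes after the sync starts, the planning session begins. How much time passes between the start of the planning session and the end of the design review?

205 minutes

The sync ends at 4:36 PM − 301 min = 11:35 AM.
The sync starts at 11:35 AM − 110 min = 9:45 AM.
The planning session starts at 9:45 AM + 206 min = 1:11 PM.
From 1:11 PM to 4:36 PM is 205 minutes.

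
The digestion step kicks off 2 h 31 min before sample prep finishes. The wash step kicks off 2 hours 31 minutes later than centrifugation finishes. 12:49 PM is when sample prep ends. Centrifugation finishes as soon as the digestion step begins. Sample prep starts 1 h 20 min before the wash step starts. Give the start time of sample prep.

The digestion step starts at 12:49 PM − 151 min = 10:18 AM.
So centrifugation ends at 10:18 AM.
The wash step starts at 10:18 AM + 151 min = 12:49 PM.
Sample prep starts at 12:49 PM − 80 min = 11:29 AM.

11:29 AM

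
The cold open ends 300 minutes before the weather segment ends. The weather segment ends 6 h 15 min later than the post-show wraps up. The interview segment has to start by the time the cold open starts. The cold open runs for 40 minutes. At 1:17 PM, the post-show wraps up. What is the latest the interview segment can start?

The weather segment ends at 1:17 PM + 375 min = 7:32 PM.
The cold open ends at 7:32 PM − 300 min = 2:32 PM.
The cold open starts at 2:32 PM − 40 min = 1:52 PM.
The interview segment is bounded by the cold open, so the latest it can start is 1:52 PM.

1:52 PM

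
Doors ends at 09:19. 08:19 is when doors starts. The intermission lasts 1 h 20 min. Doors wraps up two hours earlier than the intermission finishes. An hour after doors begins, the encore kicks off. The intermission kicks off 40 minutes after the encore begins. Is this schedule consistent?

The encore starts at 08:19 + 60 min = 09:19.
The intermission starts at 09:19 + 40 min = 09:59.
The intermission ends at 09:59 + 80 min = 11:19.
Doors ends at 11:19 − 120 min = 09:19.
That matches the stated 09:19, so the schedule is consistent.

Yes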